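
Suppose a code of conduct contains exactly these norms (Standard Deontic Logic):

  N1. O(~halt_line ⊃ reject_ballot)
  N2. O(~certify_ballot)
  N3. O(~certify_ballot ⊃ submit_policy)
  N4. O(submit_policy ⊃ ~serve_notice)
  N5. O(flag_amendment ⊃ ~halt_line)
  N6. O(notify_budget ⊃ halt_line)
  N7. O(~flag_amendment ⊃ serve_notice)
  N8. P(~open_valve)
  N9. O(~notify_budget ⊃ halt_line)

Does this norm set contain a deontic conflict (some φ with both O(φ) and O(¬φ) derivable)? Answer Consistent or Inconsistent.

Premises 6 and 9 are O(notify_budget ⊃ halt_line) and O(~notify_budget ⊃ halt_line); every ideal world satisfies notify_budget or ~notify_budget, so in either case halt_line holds — hence O(halt_line).
Premise 5, O(flag_amendment ⊃ ~halt_line), contraposes to O(halt_line ⊃ ~flag_amendment); with O(halt_line) we get O(~flag_amendment).
From O(~flag_amendment) and premise 7, O(~flag_amendment ⊃ serve_notice), we obtain O(serve_notice).
Premise 4, O(submit_policy ⊃ ~serve_notice), contraposes to O(serve_notice ⊃ ~submit_policy); with O(serve_notice) we get O(~submit_policy).
The contrapositive of premise 3 (O(~certify_ballot ⊃ submit_policy)) is O(~submit_policy ⊃ certify_ballot), and O(~submit_policy) is already established, so O(certify_ballot).
Yet premise 2 states O(~certify_ballot).
We now have both O(certify_ballot) and O(~certify_ballot) — certify_ballot is simultaneously obligatory and forbidden, violating the D-axiom.

Inconsistent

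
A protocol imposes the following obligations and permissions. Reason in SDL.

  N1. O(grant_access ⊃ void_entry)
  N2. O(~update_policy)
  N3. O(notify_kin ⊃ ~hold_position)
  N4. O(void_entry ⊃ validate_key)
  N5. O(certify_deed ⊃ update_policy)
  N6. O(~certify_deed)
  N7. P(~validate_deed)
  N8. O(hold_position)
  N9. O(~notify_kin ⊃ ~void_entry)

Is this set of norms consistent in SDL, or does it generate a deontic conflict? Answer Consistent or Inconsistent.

Consistent

Premise 5 is O(certify_deed ⊃ update_policy), but O(certify_deed) is not derivable from the premises, so it does not yield O(update_policy).
So O(update_policy) is not derivable, and the apparent clash with O(~update_policy) does not arise.
A world satisfying every obligation exists (e.g. certify_deed=false, grant_access=false, hold_position=true, notify_kin=false, update_policy=false, validate_deed=false, validate_key=false, void_entry=false); no atom is both obligatory and forbidden, so the set is consistent.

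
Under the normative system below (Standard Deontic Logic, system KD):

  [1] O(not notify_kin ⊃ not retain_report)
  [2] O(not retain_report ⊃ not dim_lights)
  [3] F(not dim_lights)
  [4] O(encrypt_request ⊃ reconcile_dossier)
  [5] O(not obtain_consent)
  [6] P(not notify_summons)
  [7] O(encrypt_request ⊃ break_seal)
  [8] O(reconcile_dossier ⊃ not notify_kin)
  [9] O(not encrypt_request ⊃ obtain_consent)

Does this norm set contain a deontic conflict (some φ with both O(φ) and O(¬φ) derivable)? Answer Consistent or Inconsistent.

F(not dim_lights) at premise 3 means O(dim_lights).
The contrapositive of premise 2 (O(not retain_report ⊃ not dim_lights)) is O(dim_lights ⊃ retain_report), and O(dim_lights) is already established, so O(retain_report).
The contrapositive of premise 1 (O(not notify_kin ⊃ not retain_report)) is O(retain_report ⊃ notify_kin), and O(retain_report) is already established, so O(notify_kin).
Premise 8, O(reconcile_dossier ⊃ not notify_kin), contraposes to O(notify_kin ⊃ not reconcile_dossier); with O(notify_kin) we get O(not reconcile_dossier).
Premise 4 is O(encrypt_request ⊃ reconcile_dossier); contrapositively O(not reconcile_dossier ⊃ not encrypt_request). Since O(not reconcile_dossier) holds, K gives O(not encrypt_request).
Applying K to premise 9 (O(not encrypt_request ⊃ obtain_consent)) and O(not encrypt_request) yields O(obtain_consent).
But premise 5 directly asserts O(not obtain_consent).
We now have both O(obtain_consent) and O(not obtain_consent) — obtain_consent is simultaneously obligatory and forbidden, violating the D-axiom.

Inconsistent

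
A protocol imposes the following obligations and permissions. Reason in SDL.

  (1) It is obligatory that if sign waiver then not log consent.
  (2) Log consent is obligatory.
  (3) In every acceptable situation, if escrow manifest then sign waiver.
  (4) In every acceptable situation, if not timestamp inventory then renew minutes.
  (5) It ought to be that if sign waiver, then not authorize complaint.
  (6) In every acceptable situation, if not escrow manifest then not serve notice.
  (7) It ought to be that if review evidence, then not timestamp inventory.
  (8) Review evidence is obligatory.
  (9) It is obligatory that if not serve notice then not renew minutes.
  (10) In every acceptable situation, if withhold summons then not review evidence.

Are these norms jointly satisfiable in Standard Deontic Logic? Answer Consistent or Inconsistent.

Premise 2 gives O(log_consent).
Premise 1 is O(sign_waiver → ¬log_consent); contrapositively O(log_consent → ¬sign_waiver). Since O(log_consent) holds, K gives O(¬sign_waiver).
The contrapositive of premise 3 (O(escrow_manifest → sign_waiver)) is O(¬sign_waiver → ¬escrow_manifest), and O(¬sign_waiver) is already established, so O(¬escrow_manifest).
With premise 6, O(¬escrow_manifest → ¬serve_notice), the K-axiom yields O(¬serve_notice).
From O(¬serve_notice) and premise 9, O(¬serve_notice → ¬renew_minutes), we obtain O(¬renew_minutes).
Premise 4 is O(¬timestamp_inventory → renew_minutes); contrapositively O(¬renew_minutes → timestamp_inventory). Since O(¬renew_minutes) holds, K gives O(timestamp_inventory).
Premise 7 is O(review_evidence → ¬timestamp_inventory); contrapositively O(timestamp_inventory → ¬review_evidence). Since O(timestamp_inventory) holds, K gives O(¬review_evidence).
Yet premise 8 states O(review_evidence).
We now have both O(¬review_evidence) and O(review_evidence) — review_evidence is simultaneously obligatory and forbidden, violating the D-axiom.

Inconsistent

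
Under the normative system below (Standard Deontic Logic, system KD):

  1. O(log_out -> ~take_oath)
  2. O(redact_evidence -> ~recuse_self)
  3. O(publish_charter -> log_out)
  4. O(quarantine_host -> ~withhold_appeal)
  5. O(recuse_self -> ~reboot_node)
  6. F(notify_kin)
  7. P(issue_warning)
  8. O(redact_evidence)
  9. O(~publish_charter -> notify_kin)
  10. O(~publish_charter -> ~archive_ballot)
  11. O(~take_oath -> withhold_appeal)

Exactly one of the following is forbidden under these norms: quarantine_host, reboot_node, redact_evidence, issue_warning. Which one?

quarantine_host

Premise 6 is F(notify_kin), i.e. O(~notify_kin).
Premise 9 is O(~publish_charter -> notify_kin); contrapositively O(~notify_kin -> publish_charter). Since O(~notify_kin) holds, K gives O(publish_charter).
From O(publish_charter) and premise 3, O(publish_charter -> log_out), we obtain O(log_out).
From O(log_out) and premise 1, O(log_out -> ~take_oath), we obtain O(~take_oath).
From O(~take_oath) and premise 11, O(~take_oath -> withhold_appeal), we obtain O(withhold_appeal).
Premise 4, O(quarantine_host -> ~withhold_appeal), contraposes to O(withhold_appeal -> ~quarantine_host); with O(withhold_appeal) we get O(~quarantine_host).
So O(~quarantine_host) holds, i.e. quarantine_host is forbidden. None of the other listed options is forbidden under the premises.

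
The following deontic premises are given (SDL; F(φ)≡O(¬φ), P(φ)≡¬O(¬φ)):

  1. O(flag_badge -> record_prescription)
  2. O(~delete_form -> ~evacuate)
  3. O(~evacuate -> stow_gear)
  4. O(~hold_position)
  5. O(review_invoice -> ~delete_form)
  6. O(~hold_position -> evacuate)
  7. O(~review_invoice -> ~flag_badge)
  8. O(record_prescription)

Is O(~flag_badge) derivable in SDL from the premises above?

Yes

From premise 4 we have O(~hold_position).
Premise 6 is O(~hold_position -> evacuate); since O(~hold_position), deontic closure gives O(evacuate).
Premise 2 is O(~delete_form -> ~evacuate); contrapositively O(evacuate -> delete_form). Since O(evacuate) holds, K gives O(delete_form).
Premise 5, O(review_invoice -> ~delete_form), contraposes to O(delete_form -> ~review_invoice); with O(delete_form) we get O(~review_invoice).
With premise 7, O(~review_invoice -> ~flag_badge), the K-axiom yields O(~flag_badge).
Premises 1, 3, 8 do not contribute to this derivation.
So O(~flag_badge) follows.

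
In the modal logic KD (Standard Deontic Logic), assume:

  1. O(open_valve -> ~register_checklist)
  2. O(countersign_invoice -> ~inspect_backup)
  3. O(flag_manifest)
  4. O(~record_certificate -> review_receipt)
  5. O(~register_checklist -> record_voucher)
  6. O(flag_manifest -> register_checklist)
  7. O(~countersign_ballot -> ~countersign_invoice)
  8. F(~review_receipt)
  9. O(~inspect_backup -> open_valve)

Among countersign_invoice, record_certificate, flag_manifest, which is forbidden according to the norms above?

countersign_invoice

From premise 3 we have O(flag_manifest).
Premise 6 is O(flag_manifest -> register_checklist); since O(flag_manifest), deontic closure gives O(register_checklist).
Premise 1, O(open_valve -> ~register_checklist), contraposes to O(register_checklist -> ~open_valve); with O(register_checklist) we get O(~open_valve).
Premise 9 is O(~inspect_backup -> open_valve); contrapositively O(~open_valve -> inspect_backup). Since O(~open_valve) holds, K gives O(inspect_backup).
Premise 2, O(countersign_invoice -> ~inspect_backup), contraposes to O(inspect_backup -> ~countersign_invoice); with O(inspect_backup) we get O(~countersign_invoice).
So O(~countersign_invoice) holds, i.e. countersign_invoice is forbidden. None of the other listed options is forbidden under the premises.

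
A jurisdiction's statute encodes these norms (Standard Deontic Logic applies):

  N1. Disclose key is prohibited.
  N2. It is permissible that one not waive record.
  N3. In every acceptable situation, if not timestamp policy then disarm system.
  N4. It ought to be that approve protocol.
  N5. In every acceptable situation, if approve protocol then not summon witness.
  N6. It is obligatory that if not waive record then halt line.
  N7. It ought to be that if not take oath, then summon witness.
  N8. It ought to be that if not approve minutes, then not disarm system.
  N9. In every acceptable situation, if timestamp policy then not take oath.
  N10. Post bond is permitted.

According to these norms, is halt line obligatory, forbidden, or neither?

Premise 6 is O(¬waive_record → halt_line), but O(¬waive_record) is not derivable from the premises (the permission P(¬waive_record) asserts only ¬O(waive_record), not O(¬waive_record)), so it does not yield O(halt_line).
No premise or chain of K-axiom applications forces O(halt_line), and none forces O(¬halt_line). So halt_line is neither obligatory nor forbidden under these norms.

Neither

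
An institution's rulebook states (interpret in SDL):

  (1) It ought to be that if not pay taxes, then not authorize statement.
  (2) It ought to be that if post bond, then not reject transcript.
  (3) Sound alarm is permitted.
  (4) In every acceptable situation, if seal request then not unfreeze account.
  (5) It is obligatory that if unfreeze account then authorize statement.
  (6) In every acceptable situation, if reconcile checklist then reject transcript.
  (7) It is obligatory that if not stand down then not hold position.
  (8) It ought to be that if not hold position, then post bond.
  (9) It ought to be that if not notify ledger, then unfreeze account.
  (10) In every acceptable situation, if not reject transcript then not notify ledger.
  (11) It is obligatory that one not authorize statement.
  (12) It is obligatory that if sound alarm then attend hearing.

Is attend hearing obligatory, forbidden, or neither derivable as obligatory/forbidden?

Neither

Premise 12 is O(sound_alarm → attend_hearing), but O(sound_alarm) is not derivable from the premises (the permission P(sound_alarm) asserts only ¬O(¬sound_alarm), not O(sound_alarm)), so it does not yield O(attend_hearing).
No premise or chain of K-axiom applications forces O(attend_hearing), and none forces O(¬attend_hearing). So attend_hearing is neither obligatory nor forbidden under these norms.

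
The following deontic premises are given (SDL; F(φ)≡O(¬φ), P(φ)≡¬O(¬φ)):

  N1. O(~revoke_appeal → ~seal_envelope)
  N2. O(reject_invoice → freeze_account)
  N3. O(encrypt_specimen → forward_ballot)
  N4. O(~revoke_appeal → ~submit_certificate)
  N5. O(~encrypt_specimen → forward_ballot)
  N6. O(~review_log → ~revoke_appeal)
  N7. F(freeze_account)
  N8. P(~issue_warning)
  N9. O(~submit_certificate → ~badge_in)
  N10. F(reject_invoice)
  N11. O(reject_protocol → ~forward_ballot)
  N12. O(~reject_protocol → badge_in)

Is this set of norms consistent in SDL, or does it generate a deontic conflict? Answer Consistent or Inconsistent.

Premise 2 is O(reject_invoice → freeze_account), but O(reject_invoice) is not derivable from the premises, so it does not yield O(freeze_account).
So O(freeze_account) is not derivable, and the apparent clash with O(~freeze_account) does not arise.
A world satisfying every obligation exists (e.g. badge_in=true, encrypt_specimen=false, forward_ballot=true, freeze_account=false, issue_warning=false, reject_invoice=false, reject_protocol=false, review_log=true, revoke_appeal=true, seal_envelope=false, submit_certificate=true); no atom is both obligatory and forbidden, so the set is consistent.

Consistent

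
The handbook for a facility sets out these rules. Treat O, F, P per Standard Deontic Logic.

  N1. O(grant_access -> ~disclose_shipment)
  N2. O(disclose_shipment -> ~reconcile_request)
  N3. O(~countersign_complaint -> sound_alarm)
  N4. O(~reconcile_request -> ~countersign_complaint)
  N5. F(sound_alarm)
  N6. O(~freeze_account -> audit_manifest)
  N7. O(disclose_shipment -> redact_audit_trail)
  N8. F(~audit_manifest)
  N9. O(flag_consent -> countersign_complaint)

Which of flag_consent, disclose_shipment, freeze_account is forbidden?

disclose_shipment

Premise 5 is F(sound_alarm), i.e. O(~sound_alarm).
The contrapositive of premise 3 (O(~countersign_complaint -> sound_alarm)) is O(~sound_alarm -> countersign_complaint), and O(~sound_alarm) is already established, so O(countersign_complaint).
Premise 4, O(~reconcile_request -> ~countersign_complaint), contraposes to O(countersign_complaint -> reconcile_request); with O(countersign_complaint) we get O(reconcile_request).
Premise 2, O(disclose_shipment -> ~reconcile_request), contraposes to O(reconcile_request -> ~disclose_shipment); with O(reconcile_request) we get O(~disclose_shipment).
So O(~disclose_shipment) holds, i.e. disclose_shipment is forbidden. None of the other listed options is forbidden under the premises.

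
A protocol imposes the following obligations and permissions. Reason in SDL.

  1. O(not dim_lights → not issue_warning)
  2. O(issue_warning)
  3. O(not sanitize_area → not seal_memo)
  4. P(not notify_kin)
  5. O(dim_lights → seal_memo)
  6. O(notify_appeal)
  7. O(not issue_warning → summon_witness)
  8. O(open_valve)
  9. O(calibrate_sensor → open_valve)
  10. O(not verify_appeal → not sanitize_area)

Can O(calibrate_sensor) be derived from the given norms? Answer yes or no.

No

Premise 9 is O(calibrate_sensor → open_valve); even if O(open_valve) held, inferring O(calibrate_sensor) would be affirming the consequent — invalid.
No other premise forces O(calibrate_sensor). An ideal world satisfying every premise can still have calibrate_sensor false, so O(calibrate_sensor) is not derivable.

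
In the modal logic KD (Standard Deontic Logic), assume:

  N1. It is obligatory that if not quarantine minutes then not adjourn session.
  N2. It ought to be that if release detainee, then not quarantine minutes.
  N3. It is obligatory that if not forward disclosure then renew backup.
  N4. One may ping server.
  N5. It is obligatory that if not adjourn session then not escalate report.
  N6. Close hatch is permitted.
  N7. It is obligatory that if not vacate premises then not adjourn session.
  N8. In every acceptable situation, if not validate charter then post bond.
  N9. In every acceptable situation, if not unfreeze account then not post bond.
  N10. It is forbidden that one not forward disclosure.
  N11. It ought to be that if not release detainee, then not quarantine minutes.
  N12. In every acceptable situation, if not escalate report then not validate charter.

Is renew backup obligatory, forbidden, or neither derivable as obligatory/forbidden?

Neither

Premise 3 is O(¬forward_disclosure → renew_backup), but O(¬forward_disclosure) is not derivable from the premises, so it does not yield O(renew_backup).
No premise or chain of K-axiom applications forces O(renew_backup), and none forces O(¬renew_backup). So renew_backup is neither obligatory nor forbidden under these norms.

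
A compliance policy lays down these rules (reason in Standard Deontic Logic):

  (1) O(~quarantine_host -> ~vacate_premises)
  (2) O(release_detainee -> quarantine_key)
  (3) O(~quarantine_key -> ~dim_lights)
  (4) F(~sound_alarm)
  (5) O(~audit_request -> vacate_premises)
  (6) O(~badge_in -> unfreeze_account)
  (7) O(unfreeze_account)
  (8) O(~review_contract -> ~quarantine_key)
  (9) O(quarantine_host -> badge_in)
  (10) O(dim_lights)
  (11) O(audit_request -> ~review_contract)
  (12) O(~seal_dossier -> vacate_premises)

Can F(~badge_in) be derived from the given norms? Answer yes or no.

From premise 10 we have O(dim_lights).
The contrapositive of premise 3 (O(~quarantine_key -> ~dim_lights)) is O(dim_lights -> quarantine_key), and O(dim_lights) is already established, so O(quarantine_key).
Premise 8, O(~review_contract -> ~quarantine_key), contraposes to O(quarantine_key -> review_contract); with O(quarantine_key) we get O(review_contract).
Premise 11, O(audit_request -> ~review_contract), contraposes to O(review_contract -> ~audit_request); with O(review_contract) we get O(~audit_request).
Applying K to premise 5 (O(~audit_request -> vacate_premises)) and O(~audit_request) yields O(vacate_premises).
The contrapositive of premise 1 (O(~quarantine_host -> ~vacate_premises)) is O(vacate_premises -> quarantine_host), and O(vacate_premises) is already established, so O(quarantine_host).
With premise 9, O(quarantine_host -> badge_in), the K-axiom yields O(badge_in).
Premises 2, 4, 6, 7, 12 do not contribute to this derivation.
So O(badge_in) holds, i.e. F(~badge_in). The claim follows.

Yes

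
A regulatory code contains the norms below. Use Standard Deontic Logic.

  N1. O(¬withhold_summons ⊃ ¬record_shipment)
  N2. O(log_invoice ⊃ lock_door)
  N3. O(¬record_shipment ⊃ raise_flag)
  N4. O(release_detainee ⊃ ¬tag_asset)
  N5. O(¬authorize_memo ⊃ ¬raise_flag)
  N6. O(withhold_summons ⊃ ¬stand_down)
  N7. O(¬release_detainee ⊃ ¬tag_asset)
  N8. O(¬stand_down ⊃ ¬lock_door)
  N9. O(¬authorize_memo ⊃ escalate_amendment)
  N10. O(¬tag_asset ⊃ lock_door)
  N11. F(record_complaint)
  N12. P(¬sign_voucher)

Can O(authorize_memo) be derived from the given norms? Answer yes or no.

Premises 4 and 7 cover both cases: O(release_detainee ⊃ ¬tag_asset) and O(¬release_detainee ⊃ ¬tag_asset). Since release_detainee ∨ ¬release_detainee is a tautology, O(¬tag_asset) follows.
Applying K to premise 10 (O(¬tag_asset ⊃ lock_door)) and O(¬tag_asset) yields O(lock_door).
Premise 8 is O(¬stand_down ⊃ ¬lock_door); contrapositively O(lock_door ⊃ stand_down). Since O(lock_door) holds, K gives O(stand_down).
The contrapositive of premise 6 (O(withhold_summons ⊃ ¬stand_down)) is O(stand_down ⊃ ¬withhold_summons), and O(stand_down) is already established, so O(¬withhold_summons).
Premise 1 is O(¬withhold_summons ⊃ ¬record_shipment); since O(¬withhold_summons), deontic closure gives O(¬record_shipment).
Applying K to premise 3 (O(¬record_shipment ⊃ raise_flag)) and O(¬record_shipment) yields O(raise_flag).
Premise 5, O(¬authorize_memo ⊃ ¬raise_flag), contraposes to O(raise_flag ⊃ authorize_memo); with O(raise_flag) we get O(authorize_memo).
Premises 2, 9, 11, 12 do not contribute to this derivation.
So O(authorize_memo) follows.

Yes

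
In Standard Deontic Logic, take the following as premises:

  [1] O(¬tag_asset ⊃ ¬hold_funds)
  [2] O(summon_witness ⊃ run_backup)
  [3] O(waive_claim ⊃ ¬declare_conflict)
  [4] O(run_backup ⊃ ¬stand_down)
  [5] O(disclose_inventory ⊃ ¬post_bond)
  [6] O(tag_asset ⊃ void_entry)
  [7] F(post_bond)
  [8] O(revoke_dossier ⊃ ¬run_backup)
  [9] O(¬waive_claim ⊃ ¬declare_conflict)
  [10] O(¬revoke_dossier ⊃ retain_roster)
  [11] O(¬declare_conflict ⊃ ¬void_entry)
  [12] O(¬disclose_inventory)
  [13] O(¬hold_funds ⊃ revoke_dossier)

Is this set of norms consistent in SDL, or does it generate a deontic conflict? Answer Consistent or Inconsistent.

Premise 5 is O(disclose_inventory ⊃ ¬post_bond); even if O(¬post_bond) held, inferring O(disclose_inventory) would be affirming the consequent — invalid.
So O(disclose_inventory) is not derivable, and the apparent clash with O(¬disclose_inventory) does not arise.
A world satisfying every obligation exists (e.g. declare_conflict=false, disclose_inventory=false, hold_funds=false, post_bond=false, retain_roster=false, revoke_dossier=true, run_backup=false, stand_down=false, summon_witness=false, tag_asset=false, void_entry=false, waive_claim=false); no atom is both obligatory and forbidden, so the set is consistent.

Consistent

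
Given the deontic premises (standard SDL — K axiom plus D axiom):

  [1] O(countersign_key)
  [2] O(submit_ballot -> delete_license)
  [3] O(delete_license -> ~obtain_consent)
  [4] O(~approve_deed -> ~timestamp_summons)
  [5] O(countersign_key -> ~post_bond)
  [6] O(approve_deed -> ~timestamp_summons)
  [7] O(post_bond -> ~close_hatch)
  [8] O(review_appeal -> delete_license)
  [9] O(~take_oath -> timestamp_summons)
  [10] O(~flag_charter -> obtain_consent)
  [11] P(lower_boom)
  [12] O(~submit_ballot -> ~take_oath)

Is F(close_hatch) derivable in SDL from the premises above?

Premise 7 is O(post_bond -> ~close_hatch), but O(post_bond) is not derivable from the premises, so it does not yield O(~close_hatch).
No other premise forces O(~close_hatch). An ideal world satisfying every premise can still have close_hatch true, so F(close_hatch) is not derivable.

No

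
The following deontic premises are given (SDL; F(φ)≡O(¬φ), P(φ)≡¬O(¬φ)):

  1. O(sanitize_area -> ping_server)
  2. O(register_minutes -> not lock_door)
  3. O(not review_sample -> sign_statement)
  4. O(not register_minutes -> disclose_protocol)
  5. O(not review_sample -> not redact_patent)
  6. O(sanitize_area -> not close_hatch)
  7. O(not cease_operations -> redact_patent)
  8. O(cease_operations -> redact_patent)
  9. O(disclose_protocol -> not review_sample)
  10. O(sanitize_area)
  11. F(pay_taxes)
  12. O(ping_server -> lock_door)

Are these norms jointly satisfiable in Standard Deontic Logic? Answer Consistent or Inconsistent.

Inconsistent

By case analysis on not cease_operations: premise 7 gives O(not cease_operations -> redact_patent) and premise 8 gives O(cease_operations -> redact_patent), so O(redact_patent) either way.
The contrapositive of premise 5 (O(not review_sample -> not redact_patent)) is O(redact_patent -> review_sample), and O(redact_patent) is already established, so O(review_sample).
Premise 9 is O(disclose_protocol -> not review_sample); contrapositively O(review_sample -> not disclose_protocol). Since O(review_sample) holds, K gives O(not disclose_protocol).
The contrapositive of premise 4 (O(not register_minutes -> disclose_protocol)) is O(not disclose_protocol -> register_minutes), and O(not disclose_protocol) is already established, so O(register_minutes).
Premise 2 is O(register_minutes -> not lock_door); since O(register_minutes), deontic closure gives O(not lock_door).
Premise 12, O(ping_server -> lock_door), contraposes to O(not lock_door -> not ping_server); with O(not lock_door) we get O(not ping_server).
Premise 1 is O(sanitize_area -> ping_server); contrapositively O(not ping_server -> not sanitize_area). Since O(not ping_server) holds, K gives O(not sanitize_area).
However, premise 10 gives O(sanitize_area).
We now have both O(not sanitize_area) and O(sanitize_area) — sanitize_area is simultaneously obligatory and forbidden, violating the D-axiom.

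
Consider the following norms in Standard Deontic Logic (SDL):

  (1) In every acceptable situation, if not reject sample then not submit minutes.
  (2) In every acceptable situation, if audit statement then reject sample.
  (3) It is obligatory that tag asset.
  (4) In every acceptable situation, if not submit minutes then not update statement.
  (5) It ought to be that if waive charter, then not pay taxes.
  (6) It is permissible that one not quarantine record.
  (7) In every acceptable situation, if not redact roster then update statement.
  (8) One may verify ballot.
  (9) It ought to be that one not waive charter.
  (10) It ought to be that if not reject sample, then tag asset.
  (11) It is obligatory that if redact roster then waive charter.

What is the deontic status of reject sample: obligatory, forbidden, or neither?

Premise 9 states O(¬waive_charter) outright.
Premise 11, O(redact_roster → waive_charter), contraposes to O(¬waive_charter → ¬redact_roster); with O(¬waive_charter) we get O(¬redact_roster).
From O(¬redact_roster) and premise 7, O(¬redact_roster → update_statement), we obtain O(update_statement).
Premise 4, O(¬submit_minutes → ¬update_statement), contraposes to O(update_statement → submit_minutes); with O(update_statement) we get O(submit_minutes).
The contrapositive of premise 1 (O(¬reject_sample → ¬submit_minutes)) is O(submit_minutes → reject_sample), and O(submit_minutes) is already established, so O(reject_sample).
Premises 2, 3, 5, 6, 8, 10 do not contribute to this derivation.
Hence reject_sample is obligatory.

Obligatory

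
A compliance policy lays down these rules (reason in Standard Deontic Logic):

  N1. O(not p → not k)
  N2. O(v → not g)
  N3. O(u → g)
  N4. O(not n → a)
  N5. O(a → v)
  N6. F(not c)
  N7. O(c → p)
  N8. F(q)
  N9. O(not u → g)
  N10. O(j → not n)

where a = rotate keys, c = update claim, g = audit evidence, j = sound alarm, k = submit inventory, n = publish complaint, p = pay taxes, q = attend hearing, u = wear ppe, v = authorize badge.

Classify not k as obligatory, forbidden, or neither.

Premise 1 is O(not p → not k), but O(not p) is not derivable from the premises, so it does not yield O(not k).
No premise or chain of K-axiom applications forces O(not k), and none forces O(k). So not k is neither obligatory nor forbidden under these norms.

Neither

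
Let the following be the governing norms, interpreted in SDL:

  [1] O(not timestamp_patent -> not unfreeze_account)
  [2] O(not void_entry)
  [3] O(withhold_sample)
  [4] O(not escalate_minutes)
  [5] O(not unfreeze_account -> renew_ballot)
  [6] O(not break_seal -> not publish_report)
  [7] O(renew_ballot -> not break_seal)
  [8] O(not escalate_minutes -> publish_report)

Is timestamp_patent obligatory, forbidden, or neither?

Premise 4 states O(not escalate_minutes) outright.
From O(not escalate_minutes) and premise 8, O(not escalate_minutes -> publish_report), we obtain O(publish_report).
The contrapositive of premise 6 (O(not break_seal -> not publish_report)) is O(publish_report -> break_seal), and O(publish_report) is already established, so O(break_seal).
The contrapositive of premise 7 (O(renew_ballot -> not break_seal)) is O(break_seal -> not renew_ballot), and O(break_seal) is already established, so O(not renew_ballot).
The contrapositive of premise 5 (O(not unfreeze_account -> renew_ballot)) is O(not renew_ballot -> unfreeze_account), and O(not renew_ballot) is already established, so O(unfreeze_account).
Premise 1, O(not timestamp_patent -> not unfreeze_account), contraposes to O(unfreeze_account -> timestamp_patent); with O(unfreeze_account) we get O(timestamp_patent).
Premises 2, 3 do not contribute to this derivation.
Hence timestamp_patent is obligatory.

Obligatory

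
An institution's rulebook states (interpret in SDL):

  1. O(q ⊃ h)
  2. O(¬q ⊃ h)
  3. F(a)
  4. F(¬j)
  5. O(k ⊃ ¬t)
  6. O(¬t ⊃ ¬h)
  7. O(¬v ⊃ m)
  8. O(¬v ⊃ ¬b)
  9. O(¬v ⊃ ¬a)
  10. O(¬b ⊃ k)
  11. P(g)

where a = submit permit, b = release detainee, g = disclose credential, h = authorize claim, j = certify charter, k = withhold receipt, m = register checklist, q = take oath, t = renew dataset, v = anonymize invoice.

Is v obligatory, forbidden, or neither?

By case analysis on q: premise 1 gives O(q ⊃ h) and premise 2 gives O(¬q ⊃ h), so O(h) either way.
The contrapositive of premise 6 (O(¬t ⊃ ¬h)) is O(h ⊃ t), and O(h) is already established, so O(t).
The contrapositive of premise 5 (O(k ⊃ ¬t)) is O(t ⊃ ¬k), and O(t) is already established, so O(¬k).
Premise 10 is O(¬b ⊃ k); contrapositively O(¬k ⊃ b). Since O(¬k) holds, K gives O(b).
Premise 8 is O(¬v ⊃ ¬b); contrapositively O(b ⊃ v). Since O(b) holds, K gives O(v).
Premises 3, 4, 7, 9, 11 do not contribute to this derivation.
Hence v is obligatory.

Obligatory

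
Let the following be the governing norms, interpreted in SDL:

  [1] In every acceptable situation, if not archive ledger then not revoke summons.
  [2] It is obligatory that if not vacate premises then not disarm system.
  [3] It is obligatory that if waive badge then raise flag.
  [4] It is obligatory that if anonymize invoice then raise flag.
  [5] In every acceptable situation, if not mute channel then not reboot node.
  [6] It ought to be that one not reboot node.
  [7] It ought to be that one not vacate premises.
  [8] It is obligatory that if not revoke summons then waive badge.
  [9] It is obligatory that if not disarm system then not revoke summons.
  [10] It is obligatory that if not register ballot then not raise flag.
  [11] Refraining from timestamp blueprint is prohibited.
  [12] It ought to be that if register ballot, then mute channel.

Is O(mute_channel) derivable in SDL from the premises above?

From premise 7 we have O(¬vacate_premises).
With premise 2, O(¬vacate_premises → ¬disarm_system), the K-axiom yields O(¬disarm_system).
Premise 9 is O(¬disarm_system → ¬revoke_summons); since O(¬disarm_system), deontic closure gives O(¬revoke_summons).
Applying K to premise 8 (O(¬revoke_summons → waive_badge)) and O(¬revoke_summons) yields O(waive_badge).
With premise 3, O(waive_badge → raise_flag), the K-axiom yields O(raise_flag).
Premise 10, O(¬register_ballot → ¬raise_flag), contraposes to O(raise_flag → register_ballot); with O(raise_flag) we get O(register_ballot).
Premise 12 is O(register_ballot → mute_channel); since O(register_ballot), deontic closure gives O(mute_channel).
Premises 1, 4, 5, 6, 11 do not contribute to this derivation.
So O(mute_channel) follows.

Yes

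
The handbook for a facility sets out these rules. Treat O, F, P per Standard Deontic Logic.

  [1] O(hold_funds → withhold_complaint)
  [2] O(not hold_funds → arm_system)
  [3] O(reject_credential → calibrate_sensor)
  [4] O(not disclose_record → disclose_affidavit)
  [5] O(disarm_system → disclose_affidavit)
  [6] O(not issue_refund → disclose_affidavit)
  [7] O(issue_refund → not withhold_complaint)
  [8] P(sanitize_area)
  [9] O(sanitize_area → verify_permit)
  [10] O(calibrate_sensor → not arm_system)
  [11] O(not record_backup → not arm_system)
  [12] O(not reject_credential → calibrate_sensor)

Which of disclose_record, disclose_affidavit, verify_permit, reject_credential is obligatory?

By case analysis on not reject_credential: premise 12 gives O(not reject_credential → calibrate_sensor) and premise 3 gives O(reject_credential → calibrate_sensor), so O(calibrate_sensor) either way.
Premise 10 is O(calibrate_sensor → not arm_system); since O(calibrate_sensor), deontic closure gives O(not arm_system).
Premise 2 is O(not hold_funds → arm_system); contrapositively O(not arm_system → hold_funds). Since O(not arm_system) holds, K gives O(hold_funds).
With premise 1, O(hold_funds → withhold_complaint), the K-axiom yields O(withhold_complaint).
The contrapositive of premise 7 (O(issue_refund → not withhold_complaint)) is O(withhold_complaint → not issue_refund), and O(withhold_complaint) is already established, so O(not issue_refund).
Premise 6 is O(not issue_refund → disclose_affidavit); since O(not issue_refund), deontic closure gives O(disclose_affidavit).
So O(disclose_affidavit) holds — disclose_affidavit is obligatory. None of the other listed options is made obligatory by any chain of premises.

disclose_affidavit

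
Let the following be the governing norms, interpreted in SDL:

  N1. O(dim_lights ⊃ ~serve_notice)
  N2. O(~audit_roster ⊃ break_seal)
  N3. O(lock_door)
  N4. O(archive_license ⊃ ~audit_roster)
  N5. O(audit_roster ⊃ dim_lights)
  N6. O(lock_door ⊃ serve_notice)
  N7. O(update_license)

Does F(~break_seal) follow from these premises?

From premise 3 we have O(lock_door).
From O(lock_door) and premise 6, O(lock_door ⊃ serve_notice), we obtain O(serve_notice).
The contrapositive of premise 1 (O(dim_lights ⊃ ~serve_notice)) is O(serve_notice ⊃ ~dim_lights), and O(serve_notice) is already established, so O(~dim_lights).
The contrapositive of premise 5 (O(audit_roster ⊃ dim_lights)) is O(~dim_lights ⊃ ~audit_roster), and O(~dim_lights) is already established, so O(~audit_roster).
Applying K to premise 2 (O(~audit_roster ⊃ break_seal)) and O(~audit_roster) yields O(break_seal).
Premises 4, 7 do not contribute to this derivation.
So O(break_seal) holds, i.e. F(~break_seal). The claim follows.

Yes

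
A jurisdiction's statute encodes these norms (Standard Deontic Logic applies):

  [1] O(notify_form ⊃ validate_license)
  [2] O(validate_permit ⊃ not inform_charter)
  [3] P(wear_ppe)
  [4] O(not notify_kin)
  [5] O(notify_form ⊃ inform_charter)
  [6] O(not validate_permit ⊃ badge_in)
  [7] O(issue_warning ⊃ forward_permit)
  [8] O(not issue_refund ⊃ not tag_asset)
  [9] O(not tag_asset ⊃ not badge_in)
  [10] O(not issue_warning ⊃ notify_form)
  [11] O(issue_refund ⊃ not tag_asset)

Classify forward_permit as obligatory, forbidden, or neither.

By case analysis on issue_refund: premise 11 gives O(issue_refund ⊃ not tag_asset) and premise 8 gives O(not issue_refund ⊃ not tag_asset), so O(not tag_asset) either way.
Applying K to premise 9 (O(not tag_asset ⊃ not badge_in)) and O(not tag_asset) yields O(not badge_in).
The contrapositive of premise 6 (O(not validate_permit ⊃ badge_in)) is O(not badge_in ⊃ validate_permit), and O(not badge_in) is already established, so O(validate_permit).
Premise 2 is O(validate_permit ⊃ not inform_charter); since O(validate_permit), deontic closure gives O(not inform_charter).
The contrapositive of premise 5 (O(notify_form ⊃ inform_charter)) is O(not inform_charter ⊃ not notify_form), and O(not inform_charter) is already established, so O(not notify_form).
Premise 10, O(not issue_warning ⊃ notify_form), contraposes to O(not notify_form ⊃ issue_warning); with O(not notify_form) we get O(issue_warning).
From O(issue_warning) and premise 7, O(issue_warning ⊃ forward_permit), we obtain O(forward_permit).
Premises 1, 3, 4 do not contribute to this derivation.
Hence forward_permit is obligatory.

Obligatory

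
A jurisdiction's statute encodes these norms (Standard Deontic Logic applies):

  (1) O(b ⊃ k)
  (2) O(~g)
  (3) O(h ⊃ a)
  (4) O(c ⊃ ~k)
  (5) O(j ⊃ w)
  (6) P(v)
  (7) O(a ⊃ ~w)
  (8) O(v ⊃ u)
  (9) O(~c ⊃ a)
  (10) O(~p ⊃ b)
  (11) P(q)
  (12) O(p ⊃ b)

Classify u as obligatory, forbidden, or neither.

Neither

Premise 8 is O(v ⊃ u), but O(v) is not derivable from the premises (the permission P(v) asserts only ~O(~v), not O(v)), so it does not yield O(u).
No premise or chain of K-axiom applications forces O(u), and none forces O(~u). So u is neither obligatory nor forbidden under these norms.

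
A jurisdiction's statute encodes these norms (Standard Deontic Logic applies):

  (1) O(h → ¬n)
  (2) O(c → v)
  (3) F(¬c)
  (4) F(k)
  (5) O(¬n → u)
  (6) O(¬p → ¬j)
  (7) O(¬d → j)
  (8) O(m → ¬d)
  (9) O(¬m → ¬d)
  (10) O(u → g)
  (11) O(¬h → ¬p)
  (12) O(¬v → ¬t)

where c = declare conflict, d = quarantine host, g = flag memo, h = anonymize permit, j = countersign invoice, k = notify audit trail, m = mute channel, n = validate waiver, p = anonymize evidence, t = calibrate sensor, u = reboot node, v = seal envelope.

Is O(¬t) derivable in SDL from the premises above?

No

Premise 12 is O(¬v → ¬t), but O(¬v) is not derivable from the premises, so it does not yield O(¬t).
No other premise forces O(¬t). An ideal world satisfying every premise can still have ¬t false, so O(¬t) is not derivable.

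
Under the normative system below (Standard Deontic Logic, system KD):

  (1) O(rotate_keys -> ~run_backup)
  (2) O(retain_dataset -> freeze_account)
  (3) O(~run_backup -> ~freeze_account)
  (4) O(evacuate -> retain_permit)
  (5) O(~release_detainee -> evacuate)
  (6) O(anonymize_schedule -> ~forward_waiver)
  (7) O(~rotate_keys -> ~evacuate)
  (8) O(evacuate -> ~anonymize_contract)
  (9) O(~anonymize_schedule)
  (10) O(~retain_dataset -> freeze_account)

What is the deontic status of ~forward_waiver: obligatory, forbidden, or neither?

Premise 6 is O(anonymize_schedule -> ~forward_waiver), but O(anonymize_schedule) is not derivable from the premises, so it does not yield O(~forward_waiver).
No premise or chain of K-axiom applications forces O(~forward_waiver), and none forces O(forward_waiver). So ~forward_waiver is neither obligatory nor forbidden under these norms.

Neither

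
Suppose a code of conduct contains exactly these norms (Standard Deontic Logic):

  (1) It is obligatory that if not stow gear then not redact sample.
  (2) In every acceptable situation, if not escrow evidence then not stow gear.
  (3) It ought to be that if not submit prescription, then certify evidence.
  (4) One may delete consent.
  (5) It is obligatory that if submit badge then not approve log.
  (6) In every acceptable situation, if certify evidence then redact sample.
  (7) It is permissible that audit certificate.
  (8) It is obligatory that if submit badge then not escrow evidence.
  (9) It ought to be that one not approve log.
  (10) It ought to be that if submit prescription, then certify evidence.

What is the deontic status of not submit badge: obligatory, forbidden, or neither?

Obligatory

Premises 10 and 3 are O(submit_prescription → certify_evidence) and O(¬submit_prescription → certify_evidence); every ideal world satisfies submit_prescription or ¬submit_prescription, so in either case certify_evidence holds — hence O(certify_evidence).
Applying K to premise 6 (O(certify_evidence → redact_sample)) and O(certify_evidence) yields O(redact_sample).
Premise 1, O(¬stow_gear → ¬redact_sample), contraposes to O(redact_sample → stow_gear); with O(redact_sample) we get O(stow_gear).
The contrapositive of premise 2 (O(¬escrow_evidence → ¬stow_gear)) is O(stow_gear → escrow_evidence), and O(stow_gear) is already established, so O(escrow_evidence).
The contrapositive of premise 8 (O(submit_badge → ¬escrow_evidence)) is O(escrow_evidence → ¬submit_badge), and O(escrow_evidence) is already established, so O(¬submit_badge).
Premises 4, 5, 7, 9 do not contribute to this derivation.
Hence ¬submit_badge is obligatory.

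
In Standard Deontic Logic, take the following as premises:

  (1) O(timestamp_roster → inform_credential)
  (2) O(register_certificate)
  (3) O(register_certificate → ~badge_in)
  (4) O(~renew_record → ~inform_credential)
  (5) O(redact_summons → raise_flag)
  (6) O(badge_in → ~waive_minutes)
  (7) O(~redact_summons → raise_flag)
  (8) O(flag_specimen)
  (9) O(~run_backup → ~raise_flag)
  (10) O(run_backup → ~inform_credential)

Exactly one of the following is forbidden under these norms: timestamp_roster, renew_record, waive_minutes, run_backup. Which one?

timestamp_roster

Premises 7 and 5 are O(~redact_summons → raise_flag) and O(redact_summons → raise_flag); every ideal world satisfies ~redact_summons or redact_summons, so in either case raise_flag holds — hence O(raise_flag).
Premise 9 is O(~run_backup → ~raise_flag); contrapositively O(raise_flag → run_backup). Since O(raise_flag) holds, K gives O(run_backup).
Applying K to premise 10 (O(run_backup → ~inform_credential)) and O(run_backup) yields O(~inform_credential).
Premise 1 is O(timestamp_roster → inform_credential); contrapositively O(~inform_credential → ~timestamp_roster). Since O(~inform_credential) holds, K gives O(~timestamp_roster).
So O(~timestamp_roster) holds, i.e. timestamp_roster is forbidden. None of the other listed options is forbidden under the premises.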